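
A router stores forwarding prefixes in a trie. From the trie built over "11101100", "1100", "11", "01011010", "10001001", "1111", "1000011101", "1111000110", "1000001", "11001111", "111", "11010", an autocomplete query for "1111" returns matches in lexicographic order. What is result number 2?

Filter for "1111…" and sort: "1111", "1111000110"
The 2nd is 1111000110.

1111000110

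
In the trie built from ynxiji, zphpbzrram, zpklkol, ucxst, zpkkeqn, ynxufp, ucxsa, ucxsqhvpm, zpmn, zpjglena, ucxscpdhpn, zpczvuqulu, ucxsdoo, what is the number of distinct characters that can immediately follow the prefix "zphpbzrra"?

1

Walk "zphpbzrra" from the root, arriving at one node.
Characters that immediately follow "zphpbzrra" among the stored strings: {m}.
That node has 1 child edge.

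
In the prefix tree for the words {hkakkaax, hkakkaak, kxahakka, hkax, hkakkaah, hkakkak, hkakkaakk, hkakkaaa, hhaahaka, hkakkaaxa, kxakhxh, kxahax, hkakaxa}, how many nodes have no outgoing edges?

11

Leaves are exactly the stored words that no other stored word extends.
Those words: "hhaahaka", "hkakaxa", "hkakkaaa", "hkakkaah", "hkakkaakk", "hkakkaaxa", "hkakkak", "hkax", "kxahakka", "kxahax", "kxakhxh"
Leaf count: 11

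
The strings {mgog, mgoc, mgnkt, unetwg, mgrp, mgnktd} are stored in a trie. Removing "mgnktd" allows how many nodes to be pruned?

Walk "mgnktd" from the leaf back toward the root, removing each node that no remaining word uses.
The suffix "d" (1 node) is used only by "mgnktd"; "mgnkt" is itself a stored word, so pruning stops there.
Nodes removed: 1

1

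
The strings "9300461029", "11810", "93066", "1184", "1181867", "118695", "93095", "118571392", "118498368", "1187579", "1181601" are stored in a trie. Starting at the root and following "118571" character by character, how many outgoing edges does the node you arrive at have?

1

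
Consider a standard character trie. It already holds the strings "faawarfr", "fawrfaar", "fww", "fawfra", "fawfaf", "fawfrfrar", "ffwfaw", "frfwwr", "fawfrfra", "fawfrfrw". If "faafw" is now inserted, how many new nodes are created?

Walking "faafw" from the root, the first 3 characters ("faa") follow existing edges; "f" is the first miss.
Each of the 2 remaining characters creates one node.

2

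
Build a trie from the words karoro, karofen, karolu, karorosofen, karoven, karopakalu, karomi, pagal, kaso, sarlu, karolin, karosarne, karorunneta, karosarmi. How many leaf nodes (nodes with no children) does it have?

A leaf is a node with no children — equivalently, the end of a word that is not a proper prefix of any other stored word.
Those words: "karofen", "karolin", "karolu", "karomi", "karopakalu", "karorosofen", "karorunneta", "karosarmi", "karosarne", "karoven", "kaso", "pagal", "sarlu"
Leaf count: 13

13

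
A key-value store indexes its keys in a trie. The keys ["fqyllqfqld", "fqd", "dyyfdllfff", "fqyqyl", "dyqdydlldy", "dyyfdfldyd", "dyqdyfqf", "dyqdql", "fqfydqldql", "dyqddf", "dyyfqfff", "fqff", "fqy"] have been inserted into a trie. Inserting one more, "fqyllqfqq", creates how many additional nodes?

The longest prefix of "fqyllqfqq" already in the trie is "fqyllqfq" (length 8).
So 9 − 8 = 1 new nodes.

1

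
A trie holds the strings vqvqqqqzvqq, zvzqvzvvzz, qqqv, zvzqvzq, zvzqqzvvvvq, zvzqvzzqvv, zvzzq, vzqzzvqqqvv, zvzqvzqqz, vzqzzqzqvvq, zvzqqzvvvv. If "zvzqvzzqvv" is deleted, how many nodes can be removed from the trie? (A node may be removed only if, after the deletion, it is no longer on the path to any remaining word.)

Walk "zvzqvzzqvv" from the leaf back toward the root, removing each node that no remaining word uses.
The suffix "zqvv" (4 nodes) is used only by "zvzqvzzqvv"; the node for "zvzqvz" still has the child "v", so pruning stops there.
Nodes removed: 4

4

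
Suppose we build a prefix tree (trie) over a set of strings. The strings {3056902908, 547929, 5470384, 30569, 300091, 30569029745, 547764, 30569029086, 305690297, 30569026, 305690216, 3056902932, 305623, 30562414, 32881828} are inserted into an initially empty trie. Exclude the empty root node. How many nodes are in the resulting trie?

48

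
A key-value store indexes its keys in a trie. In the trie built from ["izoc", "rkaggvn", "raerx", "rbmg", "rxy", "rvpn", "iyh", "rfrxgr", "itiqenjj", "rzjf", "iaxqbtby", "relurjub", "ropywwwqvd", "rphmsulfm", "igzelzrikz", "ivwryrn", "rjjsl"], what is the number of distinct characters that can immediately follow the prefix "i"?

The children of the "i" node are the distinct next characters among strings starting with "i".
Distinct next characters after "i": a, g, t, v, y, z.
That node has 6 child edges.

6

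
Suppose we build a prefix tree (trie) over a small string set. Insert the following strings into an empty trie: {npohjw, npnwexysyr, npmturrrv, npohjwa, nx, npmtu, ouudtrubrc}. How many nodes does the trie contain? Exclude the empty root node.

Trace insertions, counting only characters that open a new branch:
  "npohjw" → 6 new (n, p, o, h, j, w)
  "npnwexysyr" → prefix "np" already present; 8 new (n, w, e, x, y, s, y, r)
  "npmturrrv" → prefix "np" already present; 7 new (m, t, u, r, r, r, v)
  "npohjwa" → prefix "npohjw" already present; 1 new (a)
  "nx" → prefix "n" already present; 1 new (x)
  "npmtu" → prefix "npmtu" already present; 0 new (none)
  "ouudtrubrc" → 10 new (o, u, u, d, t, r, u, b, r, c)
Total nodes = 6 + 8 + 7 + 1 + 1 + 0 + 10 = 33

33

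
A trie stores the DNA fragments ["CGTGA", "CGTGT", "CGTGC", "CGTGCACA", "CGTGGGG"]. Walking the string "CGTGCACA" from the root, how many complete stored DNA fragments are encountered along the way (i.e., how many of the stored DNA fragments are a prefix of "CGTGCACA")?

2

Walk "CGTGCACA" from the root; an end-of-word marker is hit whenever a stored word is a prefix of "CGTGCACA".
Prefixes of the query that are stored words: "CGTGC", "CGTGCACA"
Count: 2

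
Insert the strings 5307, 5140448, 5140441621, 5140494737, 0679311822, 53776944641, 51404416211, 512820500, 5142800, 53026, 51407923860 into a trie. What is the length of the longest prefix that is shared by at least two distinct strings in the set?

Look for the deepest trie node that still has at least two words in its subtree.
"5140441621" and "51404416211" agree on "5140441621" (10 characters) before diverging; nothing deeper is shared.
Longest shared-prefix length: 10

10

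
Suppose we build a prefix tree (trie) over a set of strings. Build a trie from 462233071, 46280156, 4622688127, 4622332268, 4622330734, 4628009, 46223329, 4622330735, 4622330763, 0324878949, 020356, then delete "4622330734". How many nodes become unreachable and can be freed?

A node on "4622330734"'s path can go only if nothing else ends at it or branches off below it.
The suffix "4" (1 node) is used only by "4622330734"; the node for "462233073" still has the child "5", so pruning stops there.
Nodes removed: 1

1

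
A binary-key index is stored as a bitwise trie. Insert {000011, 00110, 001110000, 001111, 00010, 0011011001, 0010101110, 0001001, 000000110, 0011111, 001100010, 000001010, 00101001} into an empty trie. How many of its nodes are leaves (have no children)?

10

Leaves are exactly the stored words that no other stored word extends.
Those words: "000000110", "000001010", "000011", "0001001", "00101001", "0010101110", "001100010", "0011011001", "001110000", "0011111"
Leaf count: 10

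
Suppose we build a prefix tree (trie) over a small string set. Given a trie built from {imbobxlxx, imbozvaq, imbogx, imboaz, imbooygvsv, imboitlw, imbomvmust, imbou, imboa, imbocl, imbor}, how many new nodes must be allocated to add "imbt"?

"imb" is already a path in the trie; the remaining "t" must be added.
Each of the 1 remaining characters creates one node.

1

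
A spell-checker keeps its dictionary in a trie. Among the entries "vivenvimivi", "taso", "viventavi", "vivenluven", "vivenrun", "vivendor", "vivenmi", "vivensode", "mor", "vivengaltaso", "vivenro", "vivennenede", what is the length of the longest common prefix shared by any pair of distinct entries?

6

Look for the deepest trie node that still has at least two words in its subtree.
"vivenro" and "vivenrun" agree on "vivenr" (6 characters) before diverging; nothing deeper is shared.
Longest shared-prefix length: 6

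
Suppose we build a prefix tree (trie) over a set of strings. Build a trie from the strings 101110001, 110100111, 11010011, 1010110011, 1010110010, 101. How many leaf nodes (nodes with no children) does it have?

4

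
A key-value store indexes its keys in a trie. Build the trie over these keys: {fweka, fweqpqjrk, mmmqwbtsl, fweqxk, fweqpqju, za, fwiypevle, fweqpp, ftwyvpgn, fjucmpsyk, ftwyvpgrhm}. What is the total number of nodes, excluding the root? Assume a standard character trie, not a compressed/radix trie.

51

Count nodes per top-level branch (shared prefixes stored once):
  'f'-branch (fjucmpsyk, ftwyvpgn, ftwyvpgrhm, fweka, fweqpp, fweqpqjrk, fweqpqju, fweqxk, fwiypevle): 40 nodes
  'm'-branch (mmmqwbtsl): 9 nodes
  'z'-branch (za): 2 nodes
Sum: 51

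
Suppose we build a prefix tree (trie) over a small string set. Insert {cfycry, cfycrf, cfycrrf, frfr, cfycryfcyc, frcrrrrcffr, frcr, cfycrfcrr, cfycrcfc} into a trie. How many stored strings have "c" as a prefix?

Traverse to the node for "c", then collect every word in that subtree.
Words under "c": cfycrcfc, cfycrf, cfycrfcrr, cfycrrf, cfycry, cfycryfcyc
Count: 6

6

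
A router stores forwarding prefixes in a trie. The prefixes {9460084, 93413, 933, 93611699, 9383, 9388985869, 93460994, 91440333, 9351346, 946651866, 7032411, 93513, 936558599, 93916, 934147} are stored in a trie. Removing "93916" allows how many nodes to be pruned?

A node on "93916"'s path can go only if nothing else ends at it or branches off below it.
The suffix "916" (3 nodes) is used only by "93916"; the node for "93" still has the child "4", so pruning stops there.
Nodes removed: 3

3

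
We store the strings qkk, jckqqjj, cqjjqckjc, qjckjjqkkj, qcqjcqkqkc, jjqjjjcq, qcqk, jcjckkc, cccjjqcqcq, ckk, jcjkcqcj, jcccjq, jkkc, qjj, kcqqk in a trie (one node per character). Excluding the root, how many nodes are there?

For each word, the new-node count is its length minus the longest prefix already in the trie:
  "qkk" → 3 new (q, k, k)
  "jckqqjj" → 7 new (j, c, k, q, q, j, j)
  "cqjjqckjc" → 9 new (c, q, j, j, q, c, k, j, c)
  "qjckjjqkkj" → prefix "q" already present; 9 new (j, c, k, j, j, q, k, k, j)
  "qcqjcqkqkc" → prefix "q" already present; 9 new (c, q, j, c, q, k, q, k, c)
  "jjqjjjcq" → prefix "j" already present; 7 new (j, q, j, j, j, c, q)
  "qcqk" → prefix "qcq" already present; 1 new (k)
  "jcjckkc" → prefix "jc" already present; 5 new (j, c, k, k, c)
  "cccjjqcqcq" → prefix "c" already present; 9 new (c, c, j, j, q, c, q, c, q)
  "ckk" → prefix "c" already present; 2 new (k, k)
  "jcjkcqcj" → prefix "jcj" already present; 5 new (k, c, q, c, j)
  "jcccjq" → prefix "jc" already present; 4 new (c, c, j, q)
  "jkkc" → prefix "j" already present; 3 new (k, k, c)
  "qjj" → prefix "qj" already present; 1 new (j)
  "kcqqk" → 5 new (k, c, q, q, k)
Total nodes = 3 + 7 + 9 + 9 + 9 + 7 + 1 + 5 + 9 + 2 + 5 + 4 + 3 + 1 + 5 = 79

79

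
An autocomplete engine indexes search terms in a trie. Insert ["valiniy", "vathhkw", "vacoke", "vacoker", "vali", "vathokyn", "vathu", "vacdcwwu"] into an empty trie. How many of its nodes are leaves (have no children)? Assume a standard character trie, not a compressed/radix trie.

A leaf is a node with no children — equivalently, the end of a word that is not a proper prefix of any other stored word.
Those words: "vacdcwwu", "vacoker", "valiniy", "vathhkw", "vathokyn", "vathu"
Leaf count: 6

6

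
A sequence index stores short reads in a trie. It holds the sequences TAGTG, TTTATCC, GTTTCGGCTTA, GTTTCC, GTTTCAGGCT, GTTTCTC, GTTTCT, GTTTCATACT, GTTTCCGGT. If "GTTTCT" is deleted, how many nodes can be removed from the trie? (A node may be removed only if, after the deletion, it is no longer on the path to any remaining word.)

0

A node on "GTTTCT"'s path can go only if nothing else ends at it or branches off below it.
Every node on "GTTTCT" is still needed (e.g. by "GTTTCTC"), so nothing is freed.
Nodes removed: 0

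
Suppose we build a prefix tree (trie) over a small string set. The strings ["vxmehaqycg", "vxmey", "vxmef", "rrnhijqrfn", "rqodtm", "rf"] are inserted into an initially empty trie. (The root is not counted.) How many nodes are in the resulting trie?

Insert word by word; a character creates a node only if that edge doesn't already exist:
  "vxmehaqycg" → 10 new (v, x, m, e, h, a, q, y, c, g)
  "vxmey" → prefix "vxme" already present; 1 new (y)
  "vxmef" → prefix "vxme" already present; 1 new (f)
  "rrnhijqrfn" → 10 new (r, r, n, h, i, j, q, r, f, n)
  "rqodtm" → prefix "r" already present; 5 new (q, o, d, t, m)
  "rf" → prefix "r" already present; 1 new (f)
Total nodes = 10 + 1 + 1 + 10 + 5 + 1 = 28

28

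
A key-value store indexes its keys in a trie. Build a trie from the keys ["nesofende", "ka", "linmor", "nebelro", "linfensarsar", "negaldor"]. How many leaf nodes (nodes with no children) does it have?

6

A leaf is a node with no children — equivalently, the end of a word that is not a proper prefix of any other stored word.
Those words: "ka", "linfensarsar", "linmor", "nebelro", "negaldor", "nesofende"
Leaf count: 6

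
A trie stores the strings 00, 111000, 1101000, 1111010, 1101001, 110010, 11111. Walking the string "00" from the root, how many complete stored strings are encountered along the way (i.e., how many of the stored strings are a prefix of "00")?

Check each prefix of "00" against the stored set — each match is an end-marker on the path.
Prefixes of the query that are stored words: "00"
Count: 1

1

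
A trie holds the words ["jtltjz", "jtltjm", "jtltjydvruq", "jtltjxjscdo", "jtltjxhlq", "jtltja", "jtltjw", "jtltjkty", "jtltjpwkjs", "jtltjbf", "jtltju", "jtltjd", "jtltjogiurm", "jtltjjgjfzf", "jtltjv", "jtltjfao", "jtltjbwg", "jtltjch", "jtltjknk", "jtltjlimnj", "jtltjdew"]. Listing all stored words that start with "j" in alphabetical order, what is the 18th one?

jtltjxhlq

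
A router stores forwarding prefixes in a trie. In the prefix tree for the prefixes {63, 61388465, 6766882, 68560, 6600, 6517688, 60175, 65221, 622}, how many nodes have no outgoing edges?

9

Leaves are exactly the stored words that no other stored word extends.
Those words: "60175", "61388465", "622", "63", "6517688", "65221", "6600", "6766882", "68560"
Leaf count: 9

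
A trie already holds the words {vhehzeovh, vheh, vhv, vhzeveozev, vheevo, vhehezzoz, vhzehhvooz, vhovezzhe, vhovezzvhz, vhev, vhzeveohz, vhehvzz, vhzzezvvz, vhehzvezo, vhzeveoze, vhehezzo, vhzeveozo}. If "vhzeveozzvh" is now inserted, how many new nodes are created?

3

"vhzeveoz" is already a path in the trie; the remaining "zvh" must be added.
Each of the 3 remaining characters creates one node.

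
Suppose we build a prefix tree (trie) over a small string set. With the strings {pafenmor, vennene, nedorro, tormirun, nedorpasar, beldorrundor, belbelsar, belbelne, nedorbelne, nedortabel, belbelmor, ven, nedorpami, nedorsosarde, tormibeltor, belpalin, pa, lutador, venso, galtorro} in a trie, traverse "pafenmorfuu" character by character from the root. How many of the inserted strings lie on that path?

Check each prefix of "pafenmorfuu" against the stored set — each match is an end-marker on the path.
Prefixes of the query that are stored words: "pa", "pafenmor"
Count: 2

2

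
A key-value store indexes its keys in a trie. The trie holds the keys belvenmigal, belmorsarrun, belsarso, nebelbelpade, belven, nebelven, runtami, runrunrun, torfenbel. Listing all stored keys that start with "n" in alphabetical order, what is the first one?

Words with prefix "n", in lexicographic order: "nebelbelpade", "nebelven"
Position 1: nebelbelpade

nebelbelpade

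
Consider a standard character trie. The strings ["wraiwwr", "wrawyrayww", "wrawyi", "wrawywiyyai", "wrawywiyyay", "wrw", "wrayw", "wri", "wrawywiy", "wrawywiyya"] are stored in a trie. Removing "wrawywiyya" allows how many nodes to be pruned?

0

Walk "wrawywiyya" from the leaf back toward the root, removing each node that no remaining word uses.
Every node on "wrawywiyya" is still needed (e.g. by "wrawywiyyai"), so nothing is freed.
Nodes removed: 0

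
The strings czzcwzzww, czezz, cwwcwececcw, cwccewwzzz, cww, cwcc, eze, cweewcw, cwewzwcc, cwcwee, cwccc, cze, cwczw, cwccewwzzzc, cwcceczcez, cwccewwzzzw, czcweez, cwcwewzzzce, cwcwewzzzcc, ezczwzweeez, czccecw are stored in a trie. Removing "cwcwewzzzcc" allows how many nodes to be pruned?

1

A node on "cwcwewzzzcc"'s path can go only if nothing else ends at it or branches off below it.
The suffix "c" (1 node) is used only by "cwcwewzzzcc"; the node for "cwcwewzzzc" still has the child "e", so pruning stops there.
Nodes removed: 1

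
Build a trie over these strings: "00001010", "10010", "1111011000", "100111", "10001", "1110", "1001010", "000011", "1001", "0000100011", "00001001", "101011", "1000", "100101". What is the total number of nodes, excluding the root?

Trace insertions, counting only characters that open a new branch:
  "00001010" → 8 new (0, 0, 0, 0, 1, 0, 1, 0)
  "10010" → 5 new (1, 0, 0, 1, 0)
  "1111011000" → prefix "1" already present; 9 new (1, 1, 1, 0, 1, 1, 0, 0, 0)
  "100111" → prefix "1001" already present; 2 new (1, 1)
  "10001" → prefix "100" already present; 2 new (0, 1)
  "1110" → prefix "111" already present; 1 new (0)
  "1001010" → prefix "10010" already present; 2 new (1, 0)
  "000011" → prefix "00001" already present; 1 new (1)
  "1001" → prefix "1001" already present; 0 new (none)
  "0000100011" → prefix "000010" already present; 4 new (0, 0, 1, 1)
  "00001001" → prefix "0000100" already present; 1 new (1)
  "101011" → prefix "10" already present; 4 new (1, 0, 1, 1)
  "1000" → prefix "1000" already present; 0 new (none)
  "100101" → prefix "100101" already present; 0 new (none)
Total nodes = 8 + 5 + 9 + 2 + 2 + 1 + 2 + 1 + 0 + 4 + 1 + 4 + 0 + 0 = 39

39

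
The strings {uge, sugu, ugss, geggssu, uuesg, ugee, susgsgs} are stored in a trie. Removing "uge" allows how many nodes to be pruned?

0

After clearing the end-marker at "uge", prune upward until reaching a node still needed by another word.
Every node on "uge" is still needed (e.g. by "ugee"), so nothing is freed.
Nodes removed: 0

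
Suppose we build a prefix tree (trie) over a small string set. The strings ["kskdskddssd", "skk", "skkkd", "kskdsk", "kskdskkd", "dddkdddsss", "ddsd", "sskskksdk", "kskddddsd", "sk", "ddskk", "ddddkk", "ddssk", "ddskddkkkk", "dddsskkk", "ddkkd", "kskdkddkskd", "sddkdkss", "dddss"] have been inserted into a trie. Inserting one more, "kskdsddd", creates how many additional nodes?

"kskds" is already a path in the trie; the remaining "ddd" must be added.
New nodes needed: |"kskdsddd"| − 5 = 8 − 5 = 3.

3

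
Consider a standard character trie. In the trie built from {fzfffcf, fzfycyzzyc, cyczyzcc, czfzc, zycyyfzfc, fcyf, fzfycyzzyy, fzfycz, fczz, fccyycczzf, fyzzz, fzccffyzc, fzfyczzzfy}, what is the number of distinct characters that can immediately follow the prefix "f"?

3

The children of the "f" node are the distinct next characters among strings starting with "f".
Distinct next characters after "f": c, y, z.
That node has 3 child edges.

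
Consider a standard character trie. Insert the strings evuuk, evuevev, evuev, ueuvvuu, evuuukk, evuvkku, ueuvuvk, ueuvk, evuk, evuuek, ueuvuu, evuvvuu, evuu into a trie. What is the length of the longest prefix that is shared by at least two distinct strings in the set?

The deepest shared node is where two words last agree before diverging.
e.g. "evuev" and "evuevev" share the prefix "evuev" of length 5; no pair shares a longer one.
Longest shared-prefix length: 5

5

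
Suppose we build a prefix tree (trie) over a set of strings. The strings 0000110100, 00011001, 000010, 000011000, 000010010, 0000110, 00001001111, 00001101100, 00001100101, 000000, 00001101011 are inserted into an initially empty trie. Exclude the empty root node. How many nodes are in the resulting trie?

34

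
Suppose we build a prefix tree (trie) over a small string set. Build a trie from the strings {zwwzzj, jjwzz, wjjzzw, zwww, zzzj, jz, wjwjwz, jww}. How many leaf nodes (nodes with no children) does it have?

Leaves are exactly the stored words that no other stored word extends.
Those words: "jjwzz", "jww", "jz", "wjjzzw", "wjwjwz", "zwww", "zwwzzj", "zzzj"
Leaf count: 8

8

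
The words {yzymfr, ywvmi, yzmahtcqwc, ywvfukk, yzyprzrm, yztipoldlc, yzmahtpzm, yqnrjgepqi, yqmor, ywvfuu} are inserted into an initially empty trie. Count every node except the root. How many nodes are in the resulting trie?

Count nodes per top-level branch (shared prefixes stored once):
  'y'-branch (yqmor, yqnrjgepqi, ywvfukk, ywvfuu, ywvmi, yzmahtcqwc, yzmahtpzm, yztipoldlc, yzymfr, yzyprzrm): 51 nodes
Sum: 51

51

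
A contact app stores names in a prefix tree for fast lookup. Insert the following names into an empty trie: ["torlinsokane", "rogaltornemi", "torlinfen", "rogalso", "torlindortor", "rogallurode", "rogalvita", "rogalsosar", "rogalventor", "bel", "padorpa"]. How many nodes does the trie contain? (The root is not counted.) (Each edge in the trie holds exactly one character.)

Trace insertions, counting only characters that open a new branch:
  "torlinsokane" → 12 new (t, o, r, l, i, n, s, o, k, a, n, e)
  "rogaltornemi" → 12 new (r, o, g, a, l, t, o, r, n, e, m, i)
  "torlinfen" → prefix "torlin" already present; 3 new (f, e, n)
  "rogalso" → prefix "rogal" already present; 2 new (s, o)
  "torlindortor" → prefix "torlin" already present; 6 new (d, o, r, t, o, r)
  "rogallurode" → prefix "rogal" already present; 6 new (l, u, r, o, d, e)
  "rogalvita" → prefix "rogal" already present; 4 new (v, i, t, a)
  "rogalsosar" → prefix "rogalso" already present; 3 new (s, a, r)
  "rogalventor" → prefix "rogalv" already present; 5 new (e, n, t, o, r)
  "bel" → 3 new (b, e, l)
  "padorpa" → 7 new (p, a, d, o, r, p, a)
Total nodes = 12 + 12 + 3 + 2 + 6 + 6 + 4 + 3 + 5 + 3 + 7 = 63

63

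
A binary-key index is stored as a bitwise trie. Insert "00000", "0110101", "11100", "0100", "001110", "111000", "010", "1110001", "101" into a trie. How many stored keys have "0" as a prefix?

Traverse to the node for "0", then collect every word in that subtree.
Matches: "00000", "001110", "010", "0100", "0110101"
Count: 5

5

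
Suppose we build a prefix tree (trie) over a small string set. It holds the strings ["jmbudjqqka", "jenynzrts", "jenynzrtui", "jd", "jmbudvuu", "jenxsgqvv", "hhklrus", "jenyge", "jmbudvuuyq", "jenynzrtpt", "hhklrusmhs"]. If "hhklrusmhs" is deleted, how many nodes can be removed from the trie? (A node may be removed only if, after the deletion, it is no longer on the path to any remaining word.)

3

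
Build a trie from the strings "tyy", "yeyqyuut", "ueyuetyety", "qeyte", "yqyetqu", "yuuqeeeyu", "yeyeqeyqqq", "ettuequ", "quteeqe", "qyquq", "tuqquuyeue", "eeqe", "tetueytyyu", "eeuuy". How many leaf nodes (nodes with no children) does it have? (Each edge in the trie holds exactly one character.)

14

A leaf is a node with no children — equivalently, the end of a word that is not a proper prefix of any other stored word.
Those words: "eeqe", "eeuuy", "ettuequ", "qeyte", "quteeqe", "qyquq", "tetueytyyu", "tuqquuyeue", "tyy", "ueyuetyety", "yeyeqeyqqq", "yeyqyuut", "yqyetqu", "yuuqeeeyu"
Leaf count: 14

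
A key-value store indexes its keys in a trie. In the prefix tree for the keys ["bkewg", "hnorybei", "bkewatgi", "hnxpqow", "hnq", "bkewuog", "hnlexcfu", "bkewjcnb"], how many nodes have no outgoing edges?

Leaves are exactly the stored words that no other stored word extends.
Those words: "bkewatgi", "bkewg", "bkewjcnb", "bkewuog", "hnlexcfu", "hnorybei", "hnq", "hnxpqow"
Leaf count: 8

8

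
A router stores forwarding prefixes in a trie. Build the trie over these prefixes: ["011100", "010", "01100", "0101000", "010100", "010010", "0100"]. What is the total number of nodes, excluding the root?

16

For each word, the new-node count is its length minus the longest prefix already in the trie:
  "011100" → 6 new (0, 1, 1, 1, 0, 0)
  "010" → prefix "01" already present; 1 new (0)
  "01100" → prefix "011" already present; 2 new (0, 0)
  "0101000" → prefix "010" already present; 4 new (1, 0, 0, 0)
  "010100" → prefix "010100" already present; 0 new (none)
  "010010" → prefix "010" already present; 3 new (0, 1, 0)
  "0100" → prefix "0100" already present; 0 new (none)
Total nodes = 6 + 1 + 2 + 4 + 0 + 3 + 0 = 16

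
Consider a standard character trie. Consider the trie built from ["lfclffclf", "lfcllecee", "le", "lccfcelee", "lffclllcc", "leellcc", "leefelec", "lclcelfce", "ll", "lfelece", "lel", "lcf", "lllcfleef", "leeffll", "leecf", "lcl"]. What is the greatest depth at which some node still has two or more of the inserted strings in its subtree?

4

Equivalently: take the maximum, over all pairs, of their longest common prefix length.
e.g. "leefelec" and "leeffll" share the prefix "leef" of length 4; no pair shares a longer one.
Longest shared-prefix length: 4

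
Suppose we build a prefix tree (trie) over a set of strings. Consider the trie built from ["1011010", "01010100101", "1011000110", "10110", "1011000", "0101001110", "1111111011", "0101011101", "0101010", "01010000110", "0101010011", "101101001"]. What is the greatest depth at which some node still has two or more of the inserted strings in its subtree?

The deepest shared node is where two words last agree before diverging.
e.g. "01010100101" and "0101010011" share the prefix "010101001" of length 9; no pair shares a longer one.
Longest shared-prefix length: 9

9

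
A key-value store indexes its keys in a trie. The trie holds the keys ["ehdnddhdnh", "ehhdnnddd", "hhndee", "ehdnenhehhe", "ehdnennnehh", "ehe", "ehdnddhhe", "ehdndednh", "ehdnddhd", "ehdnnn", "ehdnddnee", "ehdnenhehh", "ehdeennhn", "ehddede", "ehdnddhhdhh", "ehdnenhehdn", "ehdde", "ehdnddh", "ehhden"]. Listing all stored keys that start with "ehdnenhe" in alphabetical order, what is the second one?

Words with prefix "ehdnenhe", in lexicographic order: "ehdnenhehdn", "ehdnenhehh", "ehdnenhehhe"
Position 2: ehdnenhehh

ehdnenhehh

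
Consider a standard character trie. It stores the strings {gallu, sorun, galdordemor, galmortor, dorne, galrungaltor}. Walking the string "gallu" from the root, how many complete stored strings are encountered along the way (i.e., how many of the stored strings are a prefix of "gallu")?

1

Check each prefix of "gallu" against the stored set — each match is an end-marker on the path.
Prefixes of the query that are stored words: "gallu"
Count: 1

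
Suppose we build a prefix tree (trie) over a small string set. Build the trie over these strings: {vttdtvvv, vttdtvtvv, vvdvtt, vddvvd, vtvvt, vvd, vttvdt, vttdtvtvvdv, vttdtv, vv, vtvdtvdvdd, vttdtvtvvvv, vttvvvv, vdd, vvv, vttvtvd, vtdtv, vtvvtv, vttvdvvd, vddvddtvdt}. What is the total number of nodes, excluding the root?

Count nodes per top-level branch (shared prefixes stored once):
  'v'-branch (vdd, vddvddtvdt, vddvvd, vtdtv, vttdtv, vttdtvtvv, vttdtvtvvdv, vttdtvtvvvv, vttdtvvv, vttvdt, vttvdvvd, vttvtvd, vttvvvv, vtvdtvdvdd, vtvvt, vtvvtv, vv, vvd, vvdvtt, vvv): 58 nodes
Sum: 58

58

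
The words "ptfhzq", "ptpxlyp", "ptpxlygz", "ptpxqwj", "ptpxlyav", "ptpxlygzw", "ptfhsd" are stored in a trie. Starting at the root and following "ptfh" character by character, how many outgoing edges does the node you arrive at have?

The children of the "ptfh" node are the distinct next characters among strings starting with "ptfh".
Characters that immediately follow "ptfh" among the stored strings: {s, z}.
That node has 2 child edges.

2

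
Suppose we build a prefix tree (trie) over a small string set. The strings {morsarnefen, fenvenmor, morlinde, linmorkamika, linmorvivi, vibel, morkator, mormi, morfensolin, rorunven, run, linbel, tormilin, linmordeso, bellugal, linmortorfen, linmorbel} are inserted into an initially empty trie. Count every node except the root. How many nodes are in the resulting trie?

Insert word by word; a character creates a node only if that edge doesn't already exist:
  "morsarnefen" → 11 new (m, o, r, s, a, r, n, e, f, e, n)
  "fenvenmor" → 9 new (f, e, n, v, e, n, m, o, r)
  "morlinde" → prefix "mor" already present; 5 new (l, i, n, d, e)
  "linmorkamika" → 12 new (l, i, n, m, o, r, k, a, m, i, k, a)
  "linmorvivi" → prefix "linmor" already present; 4 new (v, i, v, i)
  "vibel" → 5 new (v, i, b, e, l)
  "morkator" → prefix "mor" already present; 5 new (k, a, t, o, r)
  "mormi" → prefix "mor" already present; 2 new (m, i)
  "morfensolin" → prefix "mor" already present; 8 new (f, e, n, s, o, l, i, n)
  "rorunven" → 8 new (r, o, r, u, n, v, e, n)
  "run" → prefix "r" already present; 2 new (u, n)
  "linbel" → prefix "lin" already present; 3 new (b, e, l)
  "tormilin" → 8 new (t, o, r, m, i, l, i, n)
  "linmordeso" → prefix "linmor" already present; 4 new (d, e, s, o)
  "bellugal" → 8 new (b, e, l, l, u, g, a, l)
  "linmortorfen" → prefix "linmor" already present; 6 new (t, o, r, f, e, n)
  "linmorbel" → prefix "linmor" already present; 3 new (b, e, l)
Total nodes = 11 + 9 + 5 + 12 + 4 + 5 + 5 + 2 + 8 + 8 + 2 + 3 + 8 + 4 + 8 + 6 + 3 = 103

103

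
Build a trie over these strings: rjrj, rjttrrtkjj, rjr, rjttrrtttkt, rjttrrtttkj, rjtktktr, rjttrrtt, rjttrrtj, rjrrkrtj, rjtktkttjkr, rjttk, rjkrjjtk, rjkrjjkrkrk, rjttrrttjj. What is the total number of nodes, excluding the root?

46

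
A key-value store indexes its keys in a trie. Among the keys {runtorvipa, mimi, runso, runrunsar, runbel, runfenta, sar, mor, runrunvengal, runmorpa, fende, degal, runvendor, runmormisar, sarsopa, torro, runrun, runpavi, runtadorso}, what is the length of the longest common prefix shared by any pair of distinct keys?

6

The deepest shared node is where two words last agree before diverging.
"runmormisar" and "runmorpa" agree on "runmor" (6 characters) before diverging; nothing deeper is shared.
Longest shared-prefix length: 6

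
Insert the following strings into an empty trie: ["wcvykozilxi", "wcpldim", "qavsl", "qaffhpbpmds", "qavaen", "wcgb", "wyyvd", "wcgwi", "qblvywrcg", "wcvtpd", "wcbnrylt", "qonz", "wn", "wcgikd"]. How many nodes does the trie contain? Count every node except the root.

Insert word by word; a character creates a node only if that edge doesn't already exist:
  "wcvykozilxi" → 11 new (w, c, v, y, k, o, z, i, l, x, i)
  "wcpldim" → prefix "wc" already present; 5 new (p, l, d, i, m)
  "qavsl" → 5 new (q, a, v, s, l)
  "qaffhpbpmds" → prefix "qa" already present; 9 new (f, f, h, p, b, p, m, d, s)
  "qavaen" → prefix "qav" already present; 3 new (a, e, n)
  "wcgb" → prefix "wc" already present; 2 new (g, b)
  "wyyvd" → prefix "w" already present; 4 new (y, y, v, d)
  "wcgwi" → prefix "wcg" already present; 2 new (w, i)
  "qblvywrcg" → prefix "q" already present; 8 new (b, l, v, y, w, r, c, g)
  "wcvtpd" → prefix "wcv" already present; 3 new (t, p, d)
  "wcbnrylt" → prefix "wc" already present; 6 new (b, n, r, y, l, t)
  "qonz" → prefix "q" already present; 3 new (o, n, z)
  "wn" → prefix "w" already present; 1 new (n)
  "wcgikd" → prefix "wcg" already present; 3 new (i, k, d)
Total nodes = 11 + 5 + 5 + 9 + 3 + 2 + 4 + 2 + 8 + 3 + 6 + 3 + 1 + 3 = 65

65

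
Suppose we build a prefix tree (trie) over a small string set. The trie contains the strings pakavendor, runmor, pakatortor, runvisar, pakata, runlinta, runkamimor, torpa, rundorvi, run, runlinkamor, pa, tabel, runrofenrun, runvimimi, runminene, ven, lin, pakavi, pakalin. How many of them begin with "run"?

Traverse to the node for "run", then collect every word in that subtree.
Matches: "run", "rundorvi", "runkamimor", "runlinkamor", "runlinta", "runminene", "runmor", "runrofenrun", "runvimimi", "runvisar"
Count: 10

10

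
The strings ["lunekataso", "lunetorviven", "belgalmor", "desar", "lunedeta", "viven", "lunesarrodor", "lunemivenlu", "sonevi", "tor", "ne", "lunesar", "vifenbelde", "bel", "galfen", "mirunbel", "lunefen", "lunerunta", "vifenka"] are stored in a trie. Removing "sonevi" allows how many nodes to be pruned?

6

After clearing the end-marker at "sonevi", prune upward until reaching a node still needed by another word.
No other word shares any prefix with "sonevi", so all 6 of its nodes go.
Nodes removed: 6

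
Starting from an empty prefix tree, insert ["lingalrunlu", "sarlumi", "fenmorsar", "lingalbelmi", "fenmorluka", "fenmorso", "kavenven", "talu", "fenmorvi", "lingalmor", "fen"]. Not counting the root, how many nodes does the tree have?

54

Trace insertions, counting only characters that open a new branch:
  "lingalrunlu" → 11 new (l, i, n, g, a, l, r, u, n, l, u)
  "sarlumi" → 7 new (s, a, r, l, u, m, i)
  "fenmorsar" → 9 new (f, e, n, m, o, r, s, a, r)
  "lingalbelmi" → prefix "lingal" already present; 5 new (b, e, l, m, i)
  "fenmorluka" → prefix "fenmor" already present; 4 new (l, u, k, a)
  "fenmorso" → prefix "fenmors" already present; 1 new (o)
  "kavenven" → 8 new (k, a, v, e, n, v, e, n)
  "talu" → 4 new (t, a, l, u)
  "fenmorvi" → prefix "fenmor" already present; 2 new (v, i)
  "lingalmor" → prefix "lingal" already present; 3 new (m, o, r)
  "fen" → prefix "fen" already present; 0 new (none)
Total nodes = 11 + 7 + 9 + 5 + 4 + 1 + 8 + 4 + 2 + 3 + 0 = 54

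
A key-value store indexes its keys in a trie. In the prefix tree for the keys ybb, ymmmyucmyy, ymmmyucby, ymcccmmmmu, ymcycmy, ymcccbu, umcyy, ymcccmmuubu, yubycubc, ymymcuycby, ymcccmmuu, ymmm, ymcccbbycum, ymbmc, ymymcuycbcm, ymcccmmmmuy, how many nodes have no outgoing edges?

13

Leaves are exactly the stored words that no other stored word extends.
Those words: "umcyy", "ybb", "ymbmc", "ymcccbbycum", "ymcccbu", "ymcccmmmmuy", "ymcccmmuubu", "ymcycmy", "ymmmyucby", "ymmmyucmyy", "ymymcuycbcm", "ymymcuycby", "yubycubc"
Leaf count: 13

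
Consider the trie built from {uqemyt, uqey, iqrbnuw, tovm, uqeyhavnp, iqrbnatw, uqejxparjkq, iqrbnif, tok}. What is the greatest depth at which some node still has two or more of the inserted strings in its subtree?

Equivalently: take the maximum, over all pairs, of their longest common prefix length.
e.g. "iqrbnatw" and "iqrbnif" share the prefix "iqrbn" of length 5; no pair shares a longer one.
Longest shared-prefix length: 5

5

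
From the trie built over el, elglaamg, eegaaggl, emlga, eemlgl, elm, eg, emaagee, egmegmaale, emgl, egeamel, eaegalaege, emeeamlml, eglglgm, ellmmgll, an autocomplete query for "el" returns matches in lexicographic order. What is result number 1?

DFS of the "el" subtree visits, in order: "el", "elglaamg", "ellmmgll", "elm"
The 1st is el.

el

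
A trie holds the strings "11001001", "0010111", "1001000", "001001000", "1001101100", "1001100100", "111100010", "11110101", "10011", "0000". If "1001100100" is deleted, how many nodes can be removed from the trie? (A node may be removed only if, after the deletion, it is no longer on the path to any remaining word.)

4

Walk "1001100100" from the leaf back toward the root, removing each node that no remaining word uses.
The suffix "0100" (4 nodes) is used only by "1001100100"; the node for "100110" still has the child "1", so pruning stops there.
Nodes removed: 4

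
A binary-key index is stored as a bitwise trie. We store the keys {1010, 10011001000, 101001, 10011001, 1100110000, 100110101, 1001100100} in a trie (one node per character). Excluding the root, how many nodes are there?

27

Trie structure (* marks end of a word):
(root)
└─ 1
   ├─ 0
   │  ├─ 0
   │  │  └─ 1
   │  │     └─ 1
   │  │        └─ 0
   │  │           ├─ 0
   │  │           │  └─ 1 *
   │  │           │     └─ 0
   │  │           │        └─ 0 *
   │  │           │           └─ 0 *
   │  │           └─ 1
   │  │              └─ 0
   │  │                 └─ 1 *
   │  └─ 1
   │     └─ 0 *
   │        └─ 0
   │           └─ 1 *
   └─ 1
      └─ 0
         └─ 0
            └─ 1
               └─ 1
                  └─ 0
                     └─ 0
                        └─ 0
                           └─ 0 *
Counting every labelled node above: 27.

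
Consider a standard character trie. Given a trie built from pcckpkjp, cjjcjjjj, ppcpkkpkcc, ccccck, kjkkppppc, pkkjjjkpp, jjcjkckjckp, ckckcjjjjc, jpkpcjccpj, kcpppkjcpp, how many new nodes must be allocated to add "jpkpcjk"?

"jpkpcj" is already a path in the trie; the remaining "k" must be added.
Each of the 1 remaining characters creates one node.

1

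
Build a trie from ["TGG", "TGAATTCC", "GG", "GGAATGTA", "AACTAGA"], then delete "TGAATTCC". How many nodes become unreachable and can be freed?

After clearing the end-marker at "TGAATTCC", prune upward until reaching a node still needed by another word.
The suffix "AATTCC" (6 nodes) is used only by "TGAATTCC"; the node for "TG" still has the child "G", so pruning stops there.
Nodes removed: 6

6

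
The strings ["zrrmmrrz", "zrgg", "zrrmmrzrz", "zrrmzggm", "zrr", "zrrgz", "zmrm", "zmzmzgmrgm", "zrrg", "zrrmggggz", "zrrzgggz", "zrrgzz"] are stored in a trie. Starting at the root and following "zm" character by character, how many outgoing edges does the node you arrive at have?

Follow the path "zm" to its node, then look at its outgoing edges.
Characters that immediately follow "zm" among the stored strings: {r, z}.
That node has 2 child edges.

2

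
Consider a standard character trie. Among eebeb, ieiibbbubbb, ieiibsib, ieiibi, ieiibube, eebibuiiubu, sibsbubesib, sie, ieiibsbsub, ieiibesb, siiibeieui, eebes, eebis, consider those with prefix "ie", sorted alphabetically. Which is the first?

ieiibbbubbb

Words with prefix "ie", in lexicographic order: "ieiibbbubbb", "ieiibesb", "ieiibi", "ieiibsbsub", "ieiibsib", "ieiibube"
Position 1: ieiibbbubbb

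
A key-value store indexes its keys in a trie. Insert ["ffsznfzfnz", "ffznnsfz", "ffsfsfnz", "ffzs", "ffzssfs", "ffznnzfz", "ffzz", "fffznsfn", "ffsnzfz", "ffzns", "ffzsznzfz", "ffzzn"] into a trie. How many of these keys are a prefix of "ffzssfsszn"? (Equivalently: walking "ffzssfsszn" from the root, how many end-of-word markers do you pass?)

2

Walk "ffzssfsszn" from the root; an end-of-word marker is hit whenever a stored word is a prefix of "ffzssfsszn".
Prefixes of the query that are stored words: "ffzs", "ffzssfs"
Count: 2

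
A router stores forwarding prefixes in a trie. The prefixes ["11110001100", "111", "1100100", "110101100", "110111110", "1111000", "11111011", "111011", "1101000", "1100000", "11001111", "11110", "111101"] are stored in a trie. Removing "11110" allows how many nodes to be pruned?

0

A node on "11110"'s path can go only if nothing else ends at it or branches off below it.
Every node on "11110" is still needed (e.g. by "11110001100"), so nothing is freed.
Nodes removed: 0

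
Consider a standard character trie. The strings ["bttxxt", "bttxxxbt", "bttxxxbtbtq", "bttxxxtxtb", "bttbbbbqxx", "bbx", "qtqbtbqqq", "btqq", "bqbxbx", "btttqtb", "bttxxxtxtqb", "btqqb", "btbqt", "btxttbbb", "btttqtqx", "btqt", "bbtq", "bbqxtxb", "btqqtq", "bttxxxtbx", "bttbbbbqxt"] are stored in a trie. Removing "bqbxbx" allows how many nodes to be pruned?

After clearing the end-marker at "bqbxbx", prune upward until reaching a node still needed by another word.
The suffix "qbxbx" (5 nodes) is used only by "bqbxbx"; the node for "b" still has the child "t", so pruning stops there.
Nodes removed: 5

5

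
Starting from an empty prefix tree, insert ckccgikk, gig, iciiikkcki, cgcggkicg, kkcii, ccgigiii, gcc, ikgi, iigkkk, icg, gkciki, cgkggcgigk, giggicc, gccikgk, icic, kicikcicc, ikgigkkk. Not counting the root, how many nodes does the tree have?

Trace insertions, counting only characters that open a new branch:
  "ckccgikk" → 8 new (c, k, c, c, g, i, k, k)
  "gig" → 3 new (g, i, g)
  "iciiikkcki" → 10 new (i, c, i, i, i, k, k, c, k, i)
  "cgcggkicg" → prefix "c" already present; 8 new (g, c, g, g, k, i, c, g)
  "kkcii" → 5 new (k, k, c, i, i)
  "ccgigiii" → prefix "c" already present; 7 new (c, g, i, g, i, i, i)
  "gcc" → prefix "g" already present; 2 new (c, c)
  "ikgi" → prefix "i" already present; 3 new (k, g, i)
  "iigkkk" → prefix "i" already present; 5 new (i, g, k, k, k)
  "icg" → prefix "ic" already present; 1 new (g)
  "gkciki" → prefix "g" already present; 5 new (k, c, i, k, i)
  "cgkggcgigk" → prefix "cg" already present; 8 new (k, g, g, c, g, i, g, k)
  "giggicc" → prefix "gig" already present; 4 new (g, i, c, c)
  "gccikgk" → prefix "gcc" already present; 4 new (i, k, g, k)
  "icic" → prefix "ici" already present; 1 new (c)
  "kicikcicc" → prefix "k" already present; 8 new (i, c, i, k, c, i, c, c)
  "ikgigkkk" → prefix "ikgi" already present; 4 new (g, k, k, k)
Total nodes = 8 + 3 + 10 + 8 + 5 + 7 + 2 + 3 + 5 + 1 + 5 + 8 + 4 + 4 + 1 + 8 + 4 = 86

86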